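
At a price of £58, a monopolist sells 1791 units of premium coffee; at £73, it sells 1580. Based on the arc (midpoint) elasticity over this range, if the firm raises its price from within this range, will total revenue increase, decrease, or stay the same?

Arc ε = (-211/15)(65.50/1685.5) ≈ -0.547.
|ε| = 0.55 < 1, so demand is inelastic. A price rise therefore raises total revenue.

increase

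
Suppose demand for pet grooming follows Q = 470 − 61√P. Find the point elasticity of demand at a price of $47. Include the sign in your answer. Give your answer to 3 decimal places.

-4.036

At P = 47, Q = 51.805.
dQ/dP = −61/(2√P) = -4.449.
ε = (dQ/dP)(P/Q) = (-4.449)(47/51.805).
|ε| > 1, so demand is elastic at this price.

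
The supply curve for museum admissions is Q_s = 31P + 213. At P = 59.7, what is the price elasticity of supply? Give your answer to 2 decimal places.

0.90

At P = 59.7, Q_s = 2063.70.
dQ_s/dP = 31.
ε_s = (dQ_s/dP)(P/Q_s) = (31)(59.7/2063.70).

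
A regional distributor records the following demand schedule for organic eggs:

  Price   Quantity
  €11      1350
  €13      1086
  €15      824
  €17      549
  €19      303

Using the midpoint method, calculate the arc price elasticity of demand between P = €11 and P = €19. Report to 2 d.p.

-2.38

At P = 11, Q = 1350; at P = 19, Q = 303.
ΔQ = -1047, ΔP = 8. Midpoints: P̄ = 15.00, Q̄ = 826.5.
ε = (ΔQ/ΔP)(P̄/Q̄) = (-1047/8)(15.00/826.5).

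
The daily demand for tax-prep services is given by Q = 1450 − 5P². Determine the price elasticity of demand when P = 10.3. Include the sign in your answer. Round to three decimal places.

At P = 10.3, Q = 919.550.
dQ/dP = −10P = -103.
ε = (dQ/dP)(P/Q) = (-103)(10.3/919.550).

-1.154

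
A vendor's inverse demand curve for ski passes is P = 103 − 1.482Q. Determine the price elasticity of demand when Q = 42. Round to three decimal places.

-0.655

At Q = 42, P = 103 − 1.482(42) = 40.76.
dP/dQ = −1.482, so dQ/dP = 1/(−1.482) = -0.675.
ε = (dQ/dP)(P/Q) = (-0.675)(40.76/42).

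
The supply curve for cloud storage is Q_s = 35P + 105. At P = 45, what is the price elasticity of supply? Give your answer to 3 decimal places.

0.938

At P = 45, Q_s = 1680.
dQ_s/dP = 35.
ε_s = (dQ_s/dP)(P/Q_s) = (35)(45/1680).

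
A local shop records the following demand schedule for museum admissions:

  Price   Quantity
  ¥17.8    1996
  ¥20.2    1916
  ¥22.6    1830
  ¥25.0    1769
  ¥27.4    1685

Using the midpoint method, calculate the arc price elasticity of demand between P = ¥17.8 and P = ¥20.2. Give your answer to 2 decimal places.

-0.32

At P = 17.8, Q = 1996; at P = 20.2, Q = 1916.
ΔQ = -80, ΔP = 2.4. Midpoints: P̄ = 19.00, Q̄ = 1956.0.
ε = (ΔQ/ΔP)(P̄/Q̄) = (-80/2.4)(19.00/1956.0).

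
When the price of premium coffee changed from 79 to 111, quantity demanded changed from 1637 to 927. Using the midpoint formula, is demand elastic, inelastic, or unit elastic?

elastic

Arc ε ≈ -1.644.
|ε| = 1.64 > 1.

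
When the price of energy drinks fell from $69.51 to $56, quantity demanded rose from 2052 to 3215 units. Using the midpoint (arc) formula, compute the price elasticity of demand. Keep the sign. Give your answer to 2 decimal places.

-2.05

ΔQ = 3215 − 2052 = 1163; ΔP = 56 − 69.51 = -13.51.
Midpoints: P̄ = 62.76, Q̄ = 2633.5.
ε = (ΔQ/ΔP)(P̄/Q̄) = (1163/-13.51)(62.76/2633.5).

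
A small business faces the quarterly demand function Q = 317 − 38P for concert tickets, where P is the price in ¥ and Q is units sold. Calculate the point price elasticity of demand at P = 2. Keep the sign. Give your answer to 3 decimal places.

-0.315

At P = 2, Q = 241.
dQ/dP = −38.
ε = (dQ/dP)(P/Q) = (-38)(2/241).
|ε| < 1, so demand is inelastic at this price.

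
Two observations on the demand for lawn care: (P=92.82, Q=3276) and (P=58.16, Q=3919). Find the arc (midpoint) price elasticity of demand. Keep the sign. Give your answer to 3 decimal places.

ΔQ = 3919 − 3276 = 643; ΔP = 58.16 − 92.82 = -34.66.
Midpoints: P̄ = 75.49, Q̄ = 3597.5.
ε = (ΔQ/ΔP)(P̄/Q̄) = (643/-34.66)(75.49/3597.5).

-0.389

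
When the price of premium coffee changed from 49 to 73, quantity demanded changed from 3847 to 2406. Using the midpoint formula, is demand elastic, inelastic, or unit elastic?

Arc ε ≈ -1.171.
|ε| = 1.17 > 1.

elastic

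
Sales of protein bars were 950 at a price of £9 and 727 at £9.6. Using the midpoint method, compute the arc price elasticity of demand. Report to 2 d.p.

ΔQ = 727 − 950 = -223; ΔP = 9.6 − 9 = 0.6.
Midpoints: P̄ = 9.30, Q̄ = 838.5.
ε = (ΔQ/ΔP)(P̄/Q̄) = (-223/0.6)(9.30/838.5).

-4.12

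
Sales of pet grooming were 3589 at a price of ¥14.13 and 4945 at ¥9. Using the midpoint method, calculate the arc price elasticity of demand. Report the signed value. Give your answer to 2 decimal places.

ΔQ = 4945 − 3589 = 1356; ΔP = 9 − 14.13 = -5.13.
Midpoints: P̄ = 11.57, Q̄ = 4267.0.
ε = (ΔQ/ΔP)(P̄/Q̄) = (1356/-5.13)(11.57/4267.0).

-0.72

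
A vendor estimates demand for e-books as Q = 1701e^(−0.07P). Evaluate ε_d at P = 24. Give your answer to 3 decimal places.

-1.680

At P = 24, Q = 317.022.
dQ/dP = −0.07·1701e^(−0.07P) = −0.07Q = -22.192.
ε = (dQ/dP)(P/Q) = (-22.192)(24/317.022).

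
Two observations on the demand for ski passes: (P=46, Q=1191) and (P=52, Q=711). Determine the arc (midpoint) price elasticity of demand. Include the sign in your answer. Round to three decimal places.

ΔQ = 711 − 1191 = -480; ΔP = 52 − 46 = 6.
Midpoints: P̄ = 49.00, Q̄ = 951.0.
ε = (ΔQ/ΔP)(P̄/Q̄) = (-480/6)(49.00/951.0).

-4.122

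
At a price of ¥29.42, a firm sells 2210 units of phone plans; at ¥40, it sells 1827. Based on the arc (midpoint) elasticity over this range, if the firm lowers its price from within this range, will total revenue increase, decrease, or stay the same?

decrease

Arc ε = (-383/10.58)(34.71/2018.5) ≈ -0.622.
|ε| = 0.62 < 1, so demand is inelastic. A price cut therefore reduces total revenue.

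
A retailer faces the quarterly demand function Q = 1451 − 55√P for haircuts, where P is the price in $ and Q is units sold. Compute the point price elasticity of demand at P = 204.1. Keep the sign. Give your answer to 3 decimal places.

At P = 204.1, Q = 665.250.
dQ/dP = −55/(2√P) = -1.925.
ε = (dQ/dP)(P/Q) = (-1.925)(204.1/665.250).

-0.591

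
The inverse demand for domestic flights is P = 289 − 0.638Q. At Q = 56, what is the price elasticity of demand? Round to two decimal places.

-7.09

At Q = 56, P = 289 − 0.638(56) = 253.27.
dP/dQ = −0.638, so dQ/dP = 1/(−0.638) = -1.567.
ε = (dQ/dP)(P/Q) = (-1.567)(253.27/56).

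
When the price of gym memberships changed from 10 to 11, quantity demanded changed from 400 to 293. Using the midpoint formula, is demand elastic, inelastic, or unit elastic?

elastic

Arc ε ≈ -3.242.
|ε| = 3.24 > 1.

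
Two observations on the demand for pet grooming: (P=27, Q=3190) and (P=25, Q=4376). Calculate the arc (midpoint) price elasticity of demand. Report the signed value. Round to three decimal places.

-4.076

ΔQ = 4376 − 3190 = 1186; ΔP = 25 − 27 = -2.
Midpoints: P̄ = 26.00, Q̄ = 3783.0.
ε = (ΔQ/ΔP)(P̄/Q̄) = (1186/-2)(26.00/3783.0).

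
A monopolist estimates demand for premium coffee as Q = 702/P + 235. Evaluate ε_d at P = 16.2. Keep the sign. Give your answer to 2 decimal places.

At P = 16.2, Q = 278.333.
dQ/dP = −702/P² = -2.675.
ε = (dQ/dP)(P/Q) = (-2.675)(16.2/278.333).

-0.16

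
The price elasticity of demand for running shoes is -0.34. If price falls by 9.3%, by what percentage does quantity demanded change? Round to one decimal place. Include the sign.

3.2%

%ΔQ ≈ ε × %ΔP = (-0.34)(-9.3%) = 3.16%.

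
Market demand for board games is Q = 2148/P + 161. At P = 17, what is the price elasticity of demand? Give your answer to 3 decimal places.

-0.440

At P = 17, Q = 287.353.
dQ/dP = −2148/P² = -7.433.
ε = (dQ/dP)(P/Q) = (-7.433)(17/287.353).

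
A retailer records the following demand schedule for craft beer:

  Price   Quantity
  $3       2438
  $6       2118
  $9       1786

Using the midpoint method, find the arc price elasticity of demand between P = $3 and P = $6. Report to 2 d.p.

At P = 3, Q = 2438; at P = 6, Q = 2118.
ΔQ = -320, ΔP = 3. Midpoints: P̄ = 4.50, Q̄ = 2278.0.
ε = (ΔQ/ΔP)(P̄/Q̄) = (-320/3)(4.50/2278.0).

-0.21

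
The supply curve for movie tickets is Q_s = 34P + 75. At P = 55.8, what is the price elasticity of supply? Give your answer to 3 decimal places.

0.962

At P = 55.8, Q_s = 1972.20.
dQ_s/dP = 34.
ε_s = (dQ_s/dP)(P/Q_s) = (34)(55.8/1972.20).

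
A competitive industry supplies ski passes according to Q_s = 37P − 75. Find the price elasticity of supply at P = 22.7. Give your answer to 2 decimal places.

1.10

At P = 22.7, Q_s = 764.90.
dQ_s/dP = 37.
ε_s = (dQ_s/dP)(P/Q_s) = (37)(22.7/764.90).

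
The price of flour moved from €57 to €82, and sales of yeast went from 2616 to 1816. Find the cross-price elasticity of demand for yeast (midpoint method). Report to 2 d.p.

ΔQ_x = 1816 − 2616 = -800; ΔP_y = 82 − 57 = 25.
Midpoints: P̄_y = 69.50, Q̄_x = 2216.0.
ε_xy = (ΔQ_x/ΔP_y)(P̄_y/Q̄_x) = (-800/25)(69.50/2216.0).
ε_xy < 0, so the goods are complements.

-1.00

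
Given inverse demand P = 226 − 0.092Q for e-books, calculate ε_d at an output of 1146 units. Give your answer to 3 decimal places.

-1.144

At Q = 1146, P = 226 − 0.092(1146) = 120.57.
dP/dQ = −0.092, so dQ/dP = 1/(−0.092) = -10.870.
ε = (dQ/dP)(P/Q) = (-10.870)(120.57/1146).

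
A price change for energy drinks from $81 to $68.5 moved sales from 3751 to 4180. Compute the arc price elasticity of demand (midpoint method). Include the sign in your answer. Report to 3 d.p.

-0.647

ΔQ = 4180 − 3751 = 429; ΔP = 68.5 − 81 = -12.5.
Midpoints: P̄ = 74.75, Q̄ = 3965.5.
ε = (ΔQ/ΔP)(P̄/Q̄) = (429/-12.5)(74.75/3965.5).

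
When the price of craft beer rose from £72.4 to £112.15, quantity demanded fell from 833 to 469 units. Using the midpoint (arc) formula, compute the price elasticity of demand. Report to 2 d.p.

ΔQ = 469 − 833 = -364; ΔP = 112.15 − 72.4 = 39.75.
Midpoints: P̄ = 92.28, Q̄ = 651.0.
ε = (ΔQ/ΔP)(P̄/Q̄) = (-364/39.75)(92.28/651.0).

-1.30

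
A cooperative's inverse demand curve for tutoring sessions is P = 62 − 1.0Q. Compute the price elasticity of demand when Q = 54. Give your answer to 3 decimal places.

At Q = 54, P = 62 − 1.0(54) = 8.00.
dP/dQ = −1.0, so dQ/dP = 1/(−1.0) = -1.000.
ε = (dQ/dP)(P/Q) = (-1.000)(8.00/54).

-0.148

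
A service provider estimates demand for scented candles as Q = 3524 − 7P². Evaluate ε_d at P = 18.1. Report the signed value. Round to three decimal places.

At P = 18.1, Q = 1230.730.
dQ/dP = −14P = -253.400.
ε = (dQ/dP)(P/Q) = (-253.400)(18.1/1230.730).
|ε| > 1, so demand is elastic at this price.

-3.727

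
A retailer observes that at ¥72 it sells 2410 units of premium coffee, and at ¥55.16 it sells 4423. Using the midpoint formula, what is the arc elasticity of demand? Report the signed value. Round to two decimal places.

-2.22

ΔQ = 4423 − 2410 = 2013; ΔP = 55.16 − 72 = -16.84.
Midpoints: P̄ = 63.58, Q̄ = 3416.5.
ε = (ΔQ/ΔP)(P̄/Q̄) = (2013/-16.84)(63.58/3416.5).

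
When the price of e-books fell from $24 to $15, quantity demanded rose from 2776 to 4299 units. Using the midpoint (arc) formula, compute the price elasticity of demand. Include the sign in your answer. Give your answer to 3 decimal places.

-0.933

ΔQ = 4299 − 2776 = 1523; ΔP = 15 − 24 = -9.
Midpoints: P̄ = 19.50, Q̄ = 3537.5.
ε = (ΔQ/ΔP)(P̄/Q̄) = (1523/-9)(19.50/3537.5).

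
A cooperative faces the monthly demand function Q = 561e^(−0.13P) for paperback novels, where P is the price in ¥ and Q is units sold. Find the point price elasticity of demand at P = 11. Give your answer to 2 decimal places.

-1.43

At P = 11, Q = 134.252.
dQ/dP = −0.13·561e^(−0.13P) = −0.13Q = -17.453.
ε = (dQ/dP)(P/Q) = (-17.453)(11/134.252).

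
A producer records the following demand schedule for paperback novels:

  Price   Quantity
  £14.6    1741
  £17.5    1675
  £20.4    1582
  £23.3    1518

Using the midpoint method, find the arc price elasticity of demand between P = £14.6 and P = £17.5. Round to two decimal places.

-0.21

At P = 14.6, Q = 1741; at P = 17.5, Q = 1675.
ΔQ = -66, ΔP = 2.9. Midpoints: P̄ = 16.05, Q̄ = 1708.0.
ε = (ΔQ/ΔP)(P̄/Q̄) = (-66/2.9)(16.05/1708.0).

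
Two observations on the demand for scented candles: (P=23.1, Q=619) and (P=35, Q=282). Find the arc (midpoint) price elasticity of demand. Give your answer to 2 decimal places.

ΔQ = 282 − 619 = -337; ΔP = 35 − 23.1 = 11.9.
Midpoints: P̄ = 29.05, Q̄ = 450.5.
ε = (ΔQ/ΔP)(P̄/Q̄) = (-337/11.9)(29.05/450.5).

-1.83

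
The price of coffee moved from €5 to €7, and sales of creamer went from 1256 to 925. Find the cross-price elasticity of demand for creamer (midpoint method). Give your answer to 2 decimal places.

-0.91

ΔQ_x = 925 − 1256 = -331; ΔP_y = 7 − 5 = 2.
Midpoints: P̄_y = 6.00, Q̄_x = 1090.5.
ε_xy = (ΔQ_x/ΔP_y)(P̄_y/Q̄_x) = (-331/2)(6.00/1090.5).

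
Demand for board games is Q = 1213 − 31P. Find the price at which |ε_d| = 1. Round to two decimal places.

For linear demand Q = a − bP, ε = −bP/(a − bP). |ε| = 1 when bP = a − bP, i.e. P = a/(2b).
P = 1213/(2·31) = 1213/62 = 19.5645.

19.56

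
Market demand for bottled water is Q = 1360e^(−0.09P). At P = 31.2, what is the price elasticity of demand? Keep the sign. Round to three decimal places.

At P = 31.2, Q = 82.043.
dQ/dP = −0.09·1360e^(−0.09P) = −0.09Q = -7.384.
ε = (dQ/dP)(P/Q) = (-7.384)(31.2/82.043).
|ε| > 1, so demand is elastic at this price.

-2.808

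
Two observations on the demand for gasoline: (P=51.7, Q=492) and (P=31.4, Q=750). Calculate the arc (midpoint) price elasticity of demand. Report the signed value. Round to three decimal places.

-0.850

ΔQ = 750 − 492 = 258; ΔP = 31.4 − 51.7 = -20.3.
Midpoints: P̄ = 41.55, Q̄ = 621.0.
ε = (ΔQ/ΔP)(P̄/Q̄) = (258/-20.3)(41.55/621.0).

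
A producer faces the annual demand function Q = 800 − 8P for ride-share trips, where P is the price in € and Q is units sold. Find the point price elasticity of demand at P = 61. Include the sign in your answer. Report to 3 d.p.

-1.564

At P = 61, Q = 312.
dQ/dP = −8.
ε = (dQ/dP)(P/Q) = (-8)(61/312).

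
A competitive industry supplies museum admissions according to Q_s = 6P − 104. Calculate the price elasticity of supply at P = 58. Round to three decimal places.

At P = 58, Q_s = 244.
dQ_s/dP = 6.
ε_s = (dQ_s/dP)(P/Q_s) = (6)(58/244).

1.426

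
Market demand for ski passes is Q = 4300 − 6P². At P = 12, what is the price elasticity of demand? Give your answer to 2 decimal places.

-0.50

At P = 12, Q = 3436.
dQ/dP = −12P = -144.
ε = (dQ/dP)(P/Q) = (-144)(12/3436).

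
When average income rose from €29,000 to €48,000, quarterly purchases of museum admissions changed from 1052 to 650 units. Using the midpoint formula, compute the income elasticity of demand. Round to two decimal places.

ΔQ = -402, ΔI = 19000. Midpoints: Ī = 38,500, Q̄ = 851.0.
ε_I = (ΔQ/ΔI)(Ī/Q̄) = (-402/19000)(38500/851.0).

-0.96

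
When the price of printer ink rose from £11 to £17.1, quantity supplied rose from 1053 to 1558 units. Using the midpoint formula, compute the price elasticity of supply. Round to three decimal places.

0.891

ΔQ = 1558 − 1053 = 505; ΔP = 17.1 − 11 = 6.1.
Midpoints: P̄ = 14.05, Q̄ = 1305.5.
ε_s = (ΔQ/ΔP)(P̄/Q̄) = (505/6.1)(14.05/1305.5).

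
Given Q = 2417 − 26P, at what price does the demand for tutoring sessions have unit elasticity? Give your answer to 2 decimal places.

46.48

For linear demand Q = a − bP, ε = −bP/(a − bP). |ε| = 1 when bP = a − bP, i.e. P = a/(2b).
P = 2417/(2·26) = 2417/52 = 46.4808.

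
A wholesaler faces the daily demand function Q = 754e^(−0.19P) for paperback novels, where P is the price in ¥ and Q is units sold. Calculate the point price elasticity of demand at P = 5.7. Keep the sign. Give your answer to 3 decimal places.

At P = 5.7, Q = 255.288.
dQ/dP = −0.19·754e^(−0.19P) = −0.19Q = -48.505.
ε = (dQ/dP)(P/Q) = (-48.505)(5.7/255.288).
|ε| > 1, so demand is elastic at this price.

-1.083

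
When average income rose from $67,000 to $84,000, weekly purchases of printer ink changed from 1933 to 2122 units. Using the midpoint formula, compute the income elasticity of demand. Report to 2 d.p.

0.41

ΔQ = 189, ΔI = 17000. Midpoints: Ī = 75,500, Q̄ = 2027.5.
ε_I = (ΔQ/ΔI)(Ī/Q̄) = (189/17000)(75500/2027.5).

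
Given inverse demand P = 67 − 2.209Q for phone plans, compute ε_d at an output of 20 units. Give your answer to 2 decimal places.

At Q = 20, P = 67 − 2.209(20) = 22.82.
dP/dQ = −2.209, so dQ/dP = 1/(−2.209) = -0.453.
ε = (dQ/dP)(P/Q) = (-0.453)(22.82/20).

-0.52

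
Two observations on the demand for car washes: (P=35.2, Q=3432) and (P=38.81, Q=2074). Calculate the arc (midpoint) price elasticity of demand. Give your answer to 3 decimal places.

ΔQ = 2074 − 3432 = -1358; ΔP = 38.81 − 35.2 = 3.61.
Midpoints: P̄ = 37.01, Q̄ = 2753.0.
ε = (ΔQ/ΔP)(P̄/Q̄) = (-1358/3.61)(37.01/2753.0).

-5.056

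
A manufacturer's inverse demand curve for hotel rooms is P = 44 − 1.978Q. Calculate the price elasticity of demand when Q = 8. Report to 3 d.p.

At Q = 8, P = 44 − 1.978(8) = 28.18.
dP/dQ = −1.978, so dQ/dP = 1/(−1.978) = -0.506.
ε = (dQ/dP)(P/Q) = (-0.506)(28.18/8).

-1.781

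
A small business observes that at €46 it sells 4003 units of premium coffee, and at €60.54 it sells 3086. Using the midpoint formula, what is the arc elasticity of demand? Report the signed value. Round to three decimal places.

-0.948

ΔQ = 3086 − 4003 = -917; ΔP = 60.54 − 46 = 14.54.
Midpoints: P̄ = 53.27, Q̄ = 3544.5.
ε = (ΔQ/ΔP)(P̄/Q̄) = (-917/14.54)(53.27/3544.5).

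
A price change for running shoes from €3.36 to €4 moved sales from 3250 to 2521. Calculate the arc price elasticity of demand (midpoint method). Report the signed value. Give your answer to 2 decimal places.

ΔQ = 2521 − 3250 = -729; ΔP = 4 − 3.36 = 0.64.
Midpoints: P̄ = 3.68, Q̄ = 2885.5.
ε = (ΔQ/ΔP)(P̄/Q̄) = (-729/0.64)(3.68/2885.5).

-1.45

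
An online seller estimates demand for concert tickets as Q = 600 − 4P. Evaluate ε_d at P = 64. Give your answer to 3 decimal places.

-0.744

At P = 64, Q = 344.
dQ/dP = −4.
ε = (dQ/dP)(P/Q) = (-4)(64/344).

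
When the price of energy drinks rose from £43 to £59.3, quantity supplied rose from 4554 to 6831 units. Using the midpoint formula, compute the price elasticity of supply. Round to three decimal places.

ΔQ = 6831 − 4554 = 2277; ΔP = 59.3 − 43 = 16.3.
Midpoints: P̄ = 51.15, Q̄ = 5692.5.
ε_s = (ΔQ/ΔP)(P̄/Q̄) = (2277/16.3)(51.15/5692.5).

1.255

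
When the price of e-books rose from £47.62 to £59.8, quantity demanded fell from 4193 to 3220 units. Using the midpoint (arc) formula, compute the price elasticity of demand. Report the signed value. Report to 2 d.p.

-1.16

ΔQ = 3220 − 4193 = -973; ΔP = 59.8 − 47.62 = 12.18.
Midpoints: P̄ = 53.71, Q̄ = 3706.5.
ε = (ΔQ/ΔP)(P̄/Q̄) = (-973/12.18)(53.71/3706.5).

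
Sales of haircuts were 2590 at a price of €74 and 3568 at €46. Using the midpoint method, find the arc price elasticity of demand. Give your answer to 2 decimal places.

ΔQ = 3568 − 2590 = 978; ΔP = 46 − 74 = -28.
Midpoints: P̄ = 60.00, Q̄ = 3079.0.
ε = (ΔQ/ΔP)(P̄/Q̄) = (978/-28)(60.00/3079.0).

-0.68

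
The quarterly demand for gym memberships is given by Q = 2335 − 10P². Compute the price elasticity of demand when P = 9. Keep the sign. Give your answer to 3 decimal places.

-1.062

At P = 9, Q = 1525.
dQ/dP = −20P = -180.
ε = (dQ/dP)(P/Q) = (-180)(9/1525).
|ε| > 1, so demand is elastic at this price.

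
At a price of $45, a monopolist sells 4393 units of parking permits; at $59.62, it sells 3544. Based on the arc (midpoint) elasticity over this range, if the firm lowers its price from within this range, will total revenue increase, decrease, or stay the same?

decrease

Arc ε = (-849/14.62)(52.31/3968.5) ≈ -0.765.
|ε| = 0.77 < 1, so demand is inelastic. A price cut therefore reduces total revenue.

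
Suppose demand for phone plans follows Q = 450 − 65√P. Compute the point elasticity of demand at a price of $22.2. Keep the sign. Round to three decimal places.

-1.065

At P = 22.2, Q = 143.740.
dQ/dP = −65/(2√P) = -6.898.
ε = (dQ/dP)(P/Q) = (-6.898)(22.2/143.740).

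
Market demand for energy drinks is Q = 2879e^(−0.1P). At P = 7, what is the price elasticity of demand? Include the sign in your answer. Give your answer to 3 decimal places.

At P = 7, Q = 1429.669.
dQ/dP = −0.1·2879e^(−0.1P) = −0.1Q = -142.967.
ε = (dQ/dP)(P/Q) = (-142.967)(7/1429.669).

-0.700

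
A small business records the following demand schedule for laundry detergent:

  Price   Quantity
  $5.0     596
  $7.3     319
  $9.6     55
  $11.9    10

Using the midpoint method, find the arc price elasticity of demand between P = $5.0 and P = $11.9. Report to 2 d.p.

-2.37

At P = 5.0, Q = 596; at P = 11.9, Q = 10.
ΔQ = -586, ΔP = 6.9. Midpoints: P̄ = 8.45, Q̄ = 303.0.
ε = (ΔQ/ΔP)(P̄/Q̄) = (-586/6.9)(8.45/303.0).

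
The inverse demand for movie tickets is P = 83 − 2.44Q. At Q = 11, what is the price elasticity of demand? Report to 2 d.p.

At Q = 11, P = 83 − 2.44(11) = 56.16.
dP/dQ = −2.44, so dQ/dP = 1/(−2.44) = -0.410.
ε = (dQ/dP)(P/Q) = (-0.410)(56.16/11).

-2.09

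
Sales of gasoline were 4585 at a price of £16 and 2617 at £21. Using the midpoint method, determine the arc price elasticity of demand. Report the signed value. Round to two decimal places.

ΔQ = 2617 − 4585 = -1968; ΔP = 21 − 16 = 5.
Midpoints: P̄ = 18.50, Q̄ = 3601.0.
ε = (ΔQ/ΔP)(P̄/Q̄) = (-1968/5)(18.50/3601.0).

-2.02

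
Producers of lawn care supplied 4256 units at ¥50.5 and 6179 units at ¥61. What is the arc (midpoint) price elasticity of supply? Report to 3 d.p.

ΔQ = 6179 − 4256 = 1923; ΔP = 61 − 50.5 = 10.5.
Midpoints: P̄ = 55.75, Q̄ = 5217.5.
ε_s = (ΔQ/ΔP)(P̄/Q̄) = (1923/10.5)(55.75/5217.5).

1.957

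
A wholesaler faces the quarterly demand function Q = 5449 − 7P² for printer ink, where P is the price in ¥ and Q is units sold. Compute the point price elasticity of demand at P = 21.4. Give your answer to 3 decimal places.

-2.858

At P = 21.4, Q = 2243.280.
dQ/dP = −14P = -299.600.
ε = (dQ/dP)(P/Q) = (-299.600)(21.4/2243.280).
|ε| > 1, so demand is elastic at this price.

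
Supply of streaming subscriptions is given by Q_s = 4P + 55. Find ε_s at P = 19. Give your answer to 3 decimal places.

0.580

At P = 19, Q_s = 131.
dQ_s/dP = 4.
ε_s = (dQ_s/dP)(P/Q_s) = (4)(19/131).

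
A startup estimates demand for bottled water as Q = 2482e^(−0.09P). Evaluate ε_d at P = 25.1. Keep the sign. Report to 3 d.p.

-2.259

At P = 25.1, Q = 259.257.
dQ/dP = −0.09·2482e^(−0.09P) = −0.09Q = -23.333.
ε = (dQ/dP)(P/Q) = (-23.333)(25.1/259.257).
|ε| > 1, so demand is elastic at this price.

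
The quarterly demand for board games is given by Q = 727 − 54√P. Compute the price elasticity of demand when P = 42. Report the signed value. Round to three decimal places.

-0.464

At P = 42, Q = 377.040.
dQ/dP = −54/(2√P) = -4.166.
ε = (dQ/dP)(P/Q) = (-4.166)(42/377.040).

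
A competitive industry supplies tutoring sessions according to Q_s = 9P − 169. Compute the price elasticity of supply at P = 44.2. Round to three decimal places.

1.739

At P = 44.2, Q_s = 228.80.
dQ_s/dP = 9.
ε_s = (dQ_s/dP)(P/Q_s) = (9)(44.2/228.80).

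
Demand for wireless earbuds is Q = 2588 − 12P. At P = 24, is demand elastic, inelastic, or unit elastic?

inelastic

Q = 2300, dQ/dP = -12.
ε = (dQ/dP)(P/Q) ≈ -0.125.
|ε| = 0.13 < 1.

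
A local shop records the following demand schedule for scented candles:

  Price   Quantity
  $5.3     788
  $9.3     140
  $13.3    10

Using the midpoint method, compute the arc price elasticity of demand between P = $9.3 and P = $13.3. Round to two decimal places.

At P = 9.3, Q = 140; at P = 13.3, Q = 10.
ΔQ = -130, ΔP = 4.0. Midpoints: P̄ = 11.30, Q̄ = 75.0.
ε = (ΔQ/ΔP)(P̄/Q̄) = (-130/4.0)(11.30/75.0).

-4.90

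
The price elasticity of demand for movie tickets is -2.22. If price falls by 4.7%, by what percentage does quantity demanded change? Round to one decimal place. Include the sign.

10.4%

%ΔQ ≈ ε × %ΔP = (-2.22)(-4.7%) = 10.43%.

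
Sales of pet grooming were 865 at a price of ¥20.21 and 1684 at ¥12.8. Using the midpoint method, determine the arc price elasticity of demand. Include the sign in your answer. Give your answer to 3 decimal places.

-1.431

ΔQ = 1684 − 865 = 819; ΔP = 12.8 − 20.21 = -7.41.
Midpoints: P̄ = 16.51, Q̄ = 1274.5.
ε = (ΔQ/ΔP)(P̄/Q̄) = (819/-7.41)(16.51/1274.5).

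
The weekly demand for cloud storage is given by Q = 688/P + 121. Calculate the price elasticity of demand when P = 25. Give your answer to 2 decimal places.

-0.19

At P = 25, Q = 148.520.
dQ/dP = −688/P² = -1.101.
ε = (dQ/dP)(P/Q) = (-1.101)(25/148.520).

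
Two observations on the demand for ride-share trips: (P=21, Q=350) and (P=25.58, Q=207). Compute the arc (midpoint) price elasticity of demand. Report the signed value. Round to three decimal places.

-2.611

ΔQ = 207 − 350 = -143; ΔP = 25.58 − 21 = 4.58.
Midpoints: P̄ = 23.29, Q̄ = 278.5.
ε = (ΔQ/ΔP)(P̄/Q̄) = (-143/4.58)(23.29/278.5).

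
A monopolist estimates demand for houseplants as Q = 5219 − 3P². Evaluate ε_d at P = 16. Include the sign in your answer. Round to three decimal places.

At P = 16, Q = 4451.
dQ/dP = −6P = -96.
ε = (dQ/dP)(P/Q) = (-96)(16/4451).
|ε| < 1, so demand is inelastic at this price.

-0.345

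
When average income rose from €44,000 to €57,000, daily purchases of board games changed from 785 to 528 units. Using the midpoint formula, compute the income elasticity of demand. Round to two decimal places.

ΔQ = -257, ΔI = 13000. Midpoints: Ī = 50,500, Q̄ = 656.5.
ε_I = (ΔQ/ΔI)(Ī/Q̄) = (-257/13000)(50500/656.5).

-1.52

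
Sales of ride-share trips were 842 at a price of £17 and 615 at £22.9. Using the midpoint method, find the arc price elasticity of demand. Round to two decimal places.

ΔQ = 615 − 842 = -227; ΔP = 22.9 − 17 = 5.9.
Midpoints: P̄ = 19.95, Q̄ = 728.5.
ε = (ΔQ/ΔP)(P̄/Q̄) = (-227/5.9)(19.95/728.5).

-1.05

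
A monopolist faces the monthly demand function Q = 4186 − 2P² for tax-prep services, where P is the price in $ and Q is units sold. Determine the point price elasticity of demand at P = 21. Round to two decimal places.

At P = 21, Q = 3304.
dQ/dP = −4P = -84.
ε = (dQ/dP)(P/Q) = (-84)(21/3304).
|ε| < 1, so demand is inelastic at this price.

-0.53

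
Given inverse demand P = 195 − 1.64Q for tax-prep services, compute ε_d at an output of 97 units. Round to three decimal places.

At Q = 97, P = 195 − 1.64(97) = 35.92.
dP/dQ = −1.64, so dQ/dP = 1/(−1.64) = -0.610.
ε = (dQ/dP)(P/Q) = (-0.610)(35.92/97).

-0.226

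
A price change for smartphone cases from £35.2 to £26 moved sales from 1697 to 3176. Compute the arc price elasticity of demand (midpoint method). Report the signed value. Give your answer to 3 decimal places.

-2.019

ΔQ = 3176 − 1697 = 1479; ΔP = 26 − 35.2 = -9.2.
Midpoints: P̄ = 30.60, Q̄ = 2436.5.
ε = (ΔQ/ΔP)(P̄/Q̄) = (1479/-9.2)(30.60/2436.5).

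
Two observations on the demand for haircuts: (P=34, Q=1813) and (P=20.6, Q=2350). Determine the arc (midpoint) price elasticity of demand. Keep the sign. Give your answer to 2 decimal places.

ΔQ = 2350 − 1813 = 537; ΔP = 20.6 − 34 = -13.4.
Midpoints: P̄ = 27.30, Q̄ = 2081.5.
ε = (ΔQ/ΔP)(P̄/Q̄) = (537/-13.4)(27.30/2081.5).

-0.53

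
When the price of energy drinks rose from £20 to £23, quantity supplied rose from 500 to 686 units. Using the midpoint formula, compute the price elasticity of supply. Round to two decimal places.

ΔQ = 686 − 500 = 186; ΔP = 23 − 20 = 3.
Midpoints: P̄ = 21.50, Q̄ = 593.0.
ε_s = (ΔQ/ΔP)(P̄/Q̄) = (186/3)(21.50/593.0).

2.25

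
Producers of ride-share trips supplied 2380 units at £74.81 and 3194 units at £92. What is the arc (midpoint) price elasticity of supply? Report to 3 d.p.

1.417

ΔQ = 3194 − 2380 = 814; ΔP = 92 − 74.81 = 17.19.
Midpoints: P̄ = 83.41, Q̄ = 2787.0.
ε_s = (ΔQ/ΔP)(P̄/Q̄) = (814/17.19)(83.41/2787.0).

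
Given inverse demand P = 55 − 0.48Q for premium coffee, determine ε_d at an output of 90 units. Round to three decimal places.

-0.273

At Q = 90, P = 55 − 0.48(90) = 11.80.
dP/dQ = −0.48, so dQ/dP = 1/(−0.48) = -2.083.
ε = (dQ/dP)(P/Q) = (-2.083)(11.80/90).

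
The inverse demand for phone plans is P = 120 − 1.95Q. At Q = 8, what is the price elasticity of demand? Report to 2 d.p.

-6.69

At Q = 8, P = 120 − 1.95(8) = 104.40.
dP/dQ = −1.95, so dQ/dP = 1/(−1.95) = -0.513.
ε = (dQ/dP)(P/Q) = (-0.513)(104.40/8).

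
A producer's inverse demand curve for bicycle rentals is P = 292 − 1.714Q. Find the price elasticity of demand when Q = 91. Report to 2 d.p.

At Q = 91, P = 292 − 1.714(91) = 136.03.
dP/dQ = −1.714, so dQ/dP = 1/(−1.714) = -0.583.
ε = (dQ/dP)(P/Q) = (-0.583)(136.03/91).

-0.87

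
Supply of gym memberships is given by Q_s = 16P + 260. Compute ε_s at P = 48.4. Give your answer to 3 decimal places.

0.749

At P = 48.4, Q_s = 1034.40.
dQ_s/dP = 16.
ε_s = (dQ_s/dP)(P/Q_s) = (16)(48.4/1034.40).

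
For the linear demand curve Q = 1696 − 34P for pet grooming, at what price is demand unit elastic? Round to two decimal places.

For linear demand Q = a − bP, ε = −bP/(a − bP). |ε| = 1 when bP = a − bP, i.e. P = a/(2b).
P = 1696/(2·34) = 1696/68 = 24.9412.

24.94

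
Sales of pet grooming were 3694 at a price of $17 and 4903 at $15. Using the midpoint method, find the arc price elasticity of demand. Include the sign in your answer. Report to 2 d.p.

-2.25

ΔQ = 4903 − 3694 = 1209; ΔP = 15 − 17 = -2.
Midpoints: P̄ = 16.00, Q̄ = 4298.5.
ε = (ΔQ/ΔP)(P̄/Q̄) = (1209/-2)(16.00/4298.5).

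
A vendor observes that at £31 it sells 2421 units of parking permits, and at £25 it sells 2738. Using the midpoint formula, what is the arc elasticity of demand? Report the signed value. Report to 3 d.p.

-0.573

ΔQ = 2738 − 2421 = 317; ΔP = 25 − 31 = -6.
Midpoints: P̄ = 28.00, Q̄ = 2579.5.
ε = (ΔQ/ΔP)(P̄/Q̄) = (317/-6)(28.00/2579.5).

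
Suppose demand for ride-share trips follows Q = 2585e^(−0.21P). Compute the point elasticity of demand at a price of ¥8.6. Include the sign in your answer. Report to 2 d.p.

-1.81

At P = 8.6, Q = 424.742.
dQ/dP = −0.21·2585e^(−0.21P) = −0.21Q = -89.196.
ε = (dQ/dP)(P/Q) = (-89.196)(8.6/424.742).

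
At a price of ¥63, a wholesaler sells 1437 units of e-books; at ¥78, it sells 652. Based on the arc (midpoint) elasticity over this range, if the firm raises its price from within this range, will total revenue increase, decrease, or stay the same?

decrease

Arc ε = (-785/15)(70.50/1044.5) ≈ -3.532.
|ε| = 3.53 > 1, so demand is elastic. A price rise therefore reduces total revenue.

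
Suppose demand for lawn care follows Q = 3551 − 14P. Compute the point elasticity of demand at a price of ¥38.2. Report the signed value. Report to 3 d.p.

At P = 38.2, Q = 3016.200.
dQ/dP = −14.
ε = (dQ/dP)(P/Q) = (-14)(38.2/3016.200).

-0.177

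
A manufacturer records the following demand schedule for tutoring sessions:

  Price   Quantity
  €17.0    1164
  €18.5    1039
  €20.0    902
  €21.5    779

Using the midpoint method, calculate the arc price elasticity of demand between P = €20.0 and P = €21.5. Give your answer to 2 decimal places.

-2.02

At P = 20.0, Q = 902; at P = 21.5, Q = 779.
ΔQ = -123, ΔP = 1.5. Midpoints: P̄ = 20.75, Q̄ = 840.5.
ε = (ΔQ/ΔP)(P̄/Q̄) = (-123/1.5)(20.75/840.5).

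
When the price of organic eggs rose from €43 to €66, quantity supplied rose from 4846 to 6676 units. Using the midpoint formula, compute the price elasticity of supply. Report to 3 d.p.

0.753

ΔQ = 6676 − 4846 = 1830; ΔP = 66 − 43 = 23.
Midpoints: P̄ = 54.50, Q̄ = 5761.0.
ε_s = (ΔQ/ΔP)(P̄/Q̄) = (1830/23)(54.50/5761.0).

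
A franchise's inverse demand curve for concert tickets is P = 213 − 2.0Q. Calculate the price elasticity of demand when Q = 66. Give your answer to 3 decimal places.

-0.614

At Q = 66, P = 213 − 2.0(66) = 81.00.
dP/dQ = −2.0, so dQ/dP = 1/(−2.0) = -0.500.
ε = (dQ/dP)(P/Q) = (-0.500)(81.00/66).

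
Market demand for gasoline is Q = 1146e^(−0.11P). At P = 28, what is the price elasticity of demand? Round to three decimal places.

At P = 28, Q = 52.669.
dQ/dP = −0.11·1146e^(−0.11P) = −0.11Q = -5.794.
ε = (dQ/dP)(P/Q) = (-5.794)(28/52.669).

-3.080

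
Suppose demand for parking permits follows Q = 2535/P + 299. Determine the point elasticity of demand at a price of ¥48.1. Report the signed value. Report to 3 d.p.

-0.150

At P = 48.1, Q = 351.703.
dQ/dP = −2535/P² = -1.096.
ε = (dQ/dP)(P/Q) = (-1.096)(48.1/351.703).
|ε| < 1, so demand is inelastic at this price.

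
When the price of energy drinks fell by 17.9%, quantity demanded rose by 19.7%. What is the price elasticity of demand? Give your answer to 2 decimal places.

ε = %ΔQ / %ΔP = (19.7)/(-17.9) = -1.101.

-1.10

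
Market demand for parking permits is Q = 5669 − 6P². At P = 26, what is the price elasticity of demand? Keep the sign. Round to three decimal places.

At P = 26, Q = 1613.
dQ/dP = −12P = -312.
ε = (dQ/dP)(P/Q) = (-312)(26/1613).
|ε| > 1, so demand is elastic at this price.

-5.029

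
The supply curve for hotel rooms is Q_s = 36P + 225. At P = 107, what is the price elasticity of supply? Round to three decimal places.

0.945

At P = 107, Q_s = 4077.
dQ_s/dP = 36.
ε_s = (dQ_s/dP)(P/Q_s) = (36)(107/4077).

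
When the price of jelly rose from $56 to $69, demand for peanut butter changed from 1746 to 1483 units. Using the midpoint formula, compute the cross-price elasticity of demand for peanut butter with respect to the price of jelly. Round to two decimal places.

ΔQ_x = 1483 − 1746 = -263; ΔP_y = 69 − 56 = 13.
Midpoints: P̄_y = 62.50, Q̄_x = 1614.5.
ε_xy = (ΔQ_x/ΔP_y)(P̄_y/Q̄_x) = (-263/13)(62.50/1614.5).

-0.78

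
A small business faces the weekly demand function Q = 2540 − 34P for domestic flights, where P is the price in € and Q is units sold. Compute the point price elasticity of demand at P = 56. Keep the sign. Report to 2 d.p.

-2.99

At P = 56, Q = 636.
dQ/dP = −34.
ε = (dQ/dP)(P/Q) = (-34)(56/636).
|ε| > 1, so demand is elastic at this price.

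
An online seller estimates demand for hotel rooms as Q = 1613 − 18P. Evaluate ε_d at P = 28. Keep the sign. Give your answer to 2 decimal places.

At P = 28, Q = 1109.
dQ/dP = −18.
ε = (dQ/dP)(P/Q) = (-18)(28/1109).

-0.45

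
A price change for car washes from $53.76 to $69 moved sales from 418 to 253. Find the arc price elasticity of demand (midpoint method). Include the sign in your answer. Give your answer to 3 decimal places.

ΔQ = 253 − 418 = -165; ΔP = 69 − 53.76 = 15.24.
Midpoints: P̄ = 61.38, Q̄ = 335.5.
ε = (ΔQ/ΔP)(P̄/Q̄) = (-165/15.24)(61.38/335.5).

-1.981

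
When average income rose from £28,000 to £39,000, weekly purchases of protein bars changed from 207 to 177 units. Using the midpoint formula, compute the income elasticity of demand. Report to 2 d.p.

-0.48

ΔQ = -30, ΔI = 11000. Midpoints: Ī = 33,500, Q̄ = 192.0.
ε_I = (ΔQ/ΔI)(Ī/Q̄) = (-30/11000)(33500/192.0).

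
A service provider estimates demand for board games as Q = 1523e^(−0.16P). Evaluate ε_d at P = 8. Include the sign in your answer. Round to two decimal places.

At P = 8, Q = 423.451.
dQ/dP = −0.16·1523e^(−0.16P) = −0.16Q = -67.752.
ε = (dQ/dP)(P/Q) = (-67.752)(8/423.451).
|ε| > 1, so demand is elastic at this price.

-1.28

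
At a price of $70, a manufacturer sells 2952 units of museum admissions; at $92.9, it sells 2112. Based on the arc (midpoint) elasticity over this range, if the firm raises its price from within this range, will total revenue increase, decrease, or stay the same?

Arc ε = (-840/22.9)(81.45/2532.0) ≈ -1.180.
|ε| = 1.18 > 1, so demand is elastic. A price rise therefore reduces total revenue.

decrease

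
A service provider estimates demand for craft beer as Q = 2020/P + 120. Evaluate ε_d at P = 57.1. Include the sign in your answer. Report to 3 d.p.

At P = 57.1, Q = 155.377.
dQ/dP = −2020/P² = -0.620.
ε = (dQ/dP)(P/Q) = (-0.620)(57.1/155.377).

-0.228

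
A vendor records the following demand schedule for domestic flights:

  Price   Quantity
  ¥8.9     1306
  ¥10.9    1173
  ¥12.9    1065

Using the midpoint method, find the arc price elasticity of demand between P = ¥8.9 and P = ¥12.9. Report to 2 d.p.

At P = 8.9, Q = 1306; at P = 12.9, Q = 1065.
ΔQ = -241, ΔP = 4.0. Midpoints: P̄ = 10.90, Q̄ = 1185.5.
ε = (ΔQ/ΔP)(P̄/Q̄) = (-241/4.0)(10.90/1185.5).

-0.55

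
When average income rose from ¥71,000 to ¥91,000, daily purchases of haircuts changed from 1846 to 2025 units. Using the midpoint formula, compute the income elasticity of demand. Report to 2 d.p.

ΔQ = 179, ΔI = 20000. Midpoints: Ī = 81,000, Q̄ = 1935.5.
ε_I = (ΔQ/ΔI)(Ī/Q̄) = (179/20000)(81000/1935.5).

0.37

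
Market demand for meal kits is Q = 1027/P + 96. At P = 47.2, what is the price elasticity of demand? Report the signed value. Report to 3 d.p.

At P = 47.2, Q = 117.758.
dQ/dP = −1027/P² = -0.461.
ε = (dQ/dP)(P/Q) = (-0.461)(47.2/117.758).

-0.185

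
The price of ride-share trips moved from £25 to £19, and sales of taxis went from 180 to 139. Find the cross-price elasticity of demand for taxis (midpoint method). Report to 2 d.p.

ΔQ_x = 139 − 180 = -41; ΔP_y = 19 − 25 = -6.
Midpoints: P̄_y = 22.00, Q̄_x = 159.5.
ε_xy = (ΔQ_x/ΔP_y)(P̄_y/Q̄_x) = (-41/-6)(22.00/159.5).
ε_xy > 0, so the goods are substitutes.

0.94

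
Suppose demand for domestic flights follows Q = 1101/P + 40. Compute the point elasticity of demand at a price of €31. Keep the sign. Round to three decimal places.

-0.470

At P = 31, Q = 75.516.
dQ/dP = −1101/P² = -1.146.
ε = (dQ/dP)(P/Q) = (-1.146)(31/75.516).
|ε| < 1, so demand is inelastic at this price.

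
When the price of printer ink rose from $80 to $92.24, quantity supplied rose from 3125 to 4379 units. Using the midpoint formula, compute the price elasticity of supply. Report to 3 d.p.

2.352

ΔQ = 4379 − 3125 = 1254; ΔP = 92.24 − 80 = 12.24.
Midpoints: P̄ = 86.12, Q̄ = 3752.0.
ε_s = (ΔQ/ΔP)(P̄/Q̄) = (1254/12.24)(86.12/3752.0).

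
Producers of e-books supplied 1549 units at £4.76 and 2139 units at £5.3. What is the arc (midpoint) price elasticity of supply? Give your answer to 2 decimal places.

ΔQ = 2139 − 1549 = 590; ΔP = 5.3 − 4.76 = 0.54.
Midpoints: P̄ = 5.03, Q̄ = 1844.0.
ε_s = (ΔQ/ΔP)(P̄/Q̄) = (590/0.54)(5.03/1844.0).

2.98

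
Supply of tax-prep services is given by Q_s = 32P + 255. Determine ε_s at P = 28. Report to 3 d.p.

0.778

At P = 28, Q_s = 1151.
dQ_s/dP = 32.
ε_s = (dQ_s/dP)(P/Q_s) = (32)(28/1151).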